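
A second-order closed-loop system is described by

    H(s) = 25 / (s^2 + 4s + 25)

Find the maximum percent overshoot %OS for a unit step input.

%OS ≈ 25.4%

Comparing s^2 + 4s + 25 to s^2 + 2ζωₙs + ωₙ²: ωₙ = 5 rad/s and ζ = 4/(2·5) = 0.4.
%OS = 100·exp(−πζ/√(1−ζ²)) = 100·exp(−π·0.4/√(1−0.4²)) ≈ 25.4%.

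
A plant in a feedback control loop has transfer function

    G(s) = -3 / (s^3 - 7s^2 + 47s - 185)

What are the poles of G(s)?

s = 1 ± 6j, 5

The poles are the roots of the denominator s^3 - 7s^2 + 47s - 185 = 0.
Trying s = 5: the polynomial evaluates to 0, so (s - 5) is a factor.
Dividing out leaves s^2 - 2s + 37 = 0.
The quadratic formula then gives s = 1 ± 6j.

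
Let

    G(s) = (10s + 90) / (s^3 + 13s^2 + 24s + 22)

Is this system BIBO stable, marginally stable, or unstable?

stable

The denominator s^3 + 13s^2 + 24s + 22 factors as (s^2 + 2s + 2)(s + 11), giving poles at s = -1 + j, -1 - j, -11.
Since all poles lie strictly in the left half-plane, the system is stable.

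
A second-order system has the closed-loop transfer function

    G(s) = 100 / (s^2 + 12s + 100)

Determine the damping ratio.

Compare the denominator to the standard form s^2 + 2ζωₙs + ωₙ².
ωₙ² = 100, so ωₙ = 10 rad/s.
2ζωₙ = 12, so ζ = 12/(2·10) = 0.6.
With ζ = 0.6 the response is underdamped.

ζ = 0.6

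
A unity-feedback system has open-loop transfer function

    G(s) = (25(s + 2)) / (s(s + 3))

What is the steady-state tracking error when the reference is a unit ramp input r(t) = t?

G(s) has one pole at the origin.
This is a Type 1 system. Kv = lim_{s→0} s·G(s) = 50/3.
e_ss = 1/Kv = 1/(50/3) = 3/50 ≈ 0.06000.

e_ss = 0.06000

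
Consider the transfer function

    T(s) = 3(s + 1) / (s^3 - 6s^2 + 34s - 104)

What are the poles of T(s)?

s = 1 ± 5j, 4

The poles are the roots of the denominator s^3 - 6s^2 + 34s - 104 = 0.
Trying s = 4: the polynomial evaluates to 0, so (s - 4) is a factor.
Dividing out leaves s^2 - 2s + 26 = 0.
The quadratic formula then gives s = 1 ± 5j.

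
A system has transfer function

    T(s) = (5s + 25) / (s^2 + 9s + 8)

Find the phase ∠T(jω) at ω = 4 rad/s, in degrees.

∠T(j4) ≈ -63.87°

At s = j4: numerator = 25 + j20, denominator = -8 + j36.
∠T = ∠num − ∠den = 38.660° − (102.53°) = -63.87°.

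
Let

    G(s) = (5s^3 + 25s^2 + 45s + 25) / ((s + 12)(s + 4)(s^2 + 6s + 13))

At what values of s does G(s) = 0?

s = -2 ± j, -1

Set the numerator to zero: 5s^3 + 25s^2 + 45s + 25 = 0, i.e. 5·(s^3 + 5s^2 + 9s + 5) = 0.
Factoring: (s^2 + 4s + 5)(s + 1) = 0.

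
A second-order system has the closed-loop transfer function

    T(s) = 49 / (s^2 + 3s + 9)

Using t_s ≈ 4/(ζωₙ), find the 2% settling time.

t_s ≈ 2.667 s

Comparing s^2 + 3s + 9 to s^2 + 2ζωₙs + ωₙ²: ωₙ = 3 rad/s and ζ = 3/(2·3) = 0.5.
ζωₙ = 3/2 = 1.5, so t_s ≈ 4/(ζωₙ) = 4/1.5 ≈ 2.667 s.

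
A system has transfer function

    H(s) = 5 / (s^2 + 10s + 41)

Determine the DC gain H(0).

H(0) = 5/41 ≈ 0.1220

Set s = 0: H(0) = (5) / (41) = 5/41.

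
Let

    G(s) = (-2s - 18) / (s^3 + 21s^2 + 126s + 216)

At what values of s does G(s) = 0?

s = -9

Set the numerator to zero: -2s - 18 = 0, i.e. -2·(s + 9) = 0.
So s = -9.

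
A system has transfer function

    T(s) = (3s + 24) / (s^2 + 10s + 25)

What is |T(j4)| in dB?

|T(j4)|_dB ≈ -3.68 dB

Substitute s = j4: numerator = 24 + j12, denominator = 9 + j40.
|T(j4)| = |24 + j12| / |9 + j40| = 26.833 / 41 ≈ 0.6545.
In decibels: 20·log₁₀(0.6545) ≈ -3.68 dB.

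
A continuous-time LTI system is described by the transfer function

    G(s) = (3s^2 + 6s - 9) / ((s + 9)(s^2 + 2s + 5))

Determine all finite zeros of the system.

s = 1, -3

Set the numerator to zero: 3s^2 + 6s - 9 = 0, i.e. 3·(s^2 + 2s - 3) = 0.
Factoring: (s - 1)(s + 3) = 0.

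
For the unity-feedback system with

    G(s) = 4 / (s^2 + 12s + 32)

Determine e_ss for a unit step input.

e_ss = 0.8889

G(s) has no poles at the origin.
This is a Type 0 system. Kp = lim_{s→0} G(s) = 4/32 = 1/8.
e_ss = 1/(1 + Kp) = 1/(1 + 1/8) = 8/9 ≈ 0.8889.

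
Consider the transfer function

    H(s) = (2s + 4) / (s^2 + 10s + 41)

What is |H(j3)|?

Substitute s = j3: numerator = 4 + j6, denominator = 32 + j30.
|H(j3)| = |4 + j6| / |32 + j30| = 7.2111 / 43.863 ≈ 0.1644.

|H(j3)| ≈ 0.1644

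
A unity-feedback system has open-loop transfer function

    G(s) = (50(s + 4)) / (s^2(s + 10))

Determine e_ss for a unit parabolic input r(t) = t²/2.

G(s) has 2 poles at the origin.
This is a Type 2 system. Ka = lim_{s→0} s^2·G(s) = 200/10 = 20.
e_ss = 1/Ka = 1/(20) = 1/20 ≈ 0.05000.

e_ss = 0.05000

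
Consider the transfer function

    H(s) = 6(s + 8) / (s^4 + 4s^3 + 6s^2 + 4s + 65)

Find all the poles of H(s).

The poles are the roots of the denominator s^4 + 4s^3 + 6s^2 + 4s + 65 = 0.
No real roots exist; factor into two real quadratics: (s^2 + 6s + 13)(s^2 - 2s + 5) = 0.
Each quadratic gives a conjugate pair via the quadratic formula.

s = -3 + 2j, -3 - 2j, 1 + 2j, 1 - 2j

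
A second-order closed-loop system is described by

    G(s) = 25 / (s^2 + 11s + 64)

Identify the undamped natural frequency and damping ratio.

Compare the denominator to the standard form s^2 + 2ζωₙs + ωₙ².
ωₙ² = 64, so ωₙ = 8 rad/s.
2ζωₙ = 11, so ζ = 11/(2·8) = 0.6875.

ωₙ = 8 rad/s, ζ = 0.6875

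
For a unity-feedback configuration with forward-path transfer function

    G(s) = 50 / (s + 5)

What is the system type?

Type 0

The denominator has no factor of s at the origin — no free integrator — so this is a Type 0 system.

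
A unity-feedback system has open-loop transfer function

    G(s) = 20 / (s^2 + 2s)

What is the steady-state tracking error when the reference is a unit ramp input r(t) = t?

e_ss = 0.1000

G(s) has one pole at the origin.
This is a Type 1 system. Kv = lim_{s→0} s·G(s) = 20/2 = 10.
e_ss = 1/Kv = 1/(10) = 1/10 ≈ 0.1000.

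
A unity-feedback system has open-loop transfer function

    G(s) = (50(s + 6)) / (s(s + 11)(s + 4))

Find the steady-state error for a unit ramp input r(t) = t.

G(s) has one pole at the origin.
This is a Type 1 system. Kv = lim_{s→0} s·G(s) = 300/44 = 75/11.
e_ss = 1/Kv = 1/(75/11) = 11/75 ≈ 0.1467.

e_ss = 0.1467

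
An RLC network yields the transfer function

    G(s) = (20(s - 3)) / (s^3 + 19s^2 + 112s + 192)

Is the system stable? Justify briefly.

stable

The denominator s^3 + 19s^2 + 112s + 192 factors as (s + 8)^2(s + 3), giving poles at s = -8, -8, -3.
Since all poles lie strictly in the left half-plane, the system is stable.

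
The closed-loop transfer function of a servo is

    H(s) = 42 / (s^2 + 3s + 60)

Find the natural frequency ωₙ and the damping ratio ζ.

Compare the denominator to the standard form s^2 + 2ζωₙs + ωₙ².
ωₙ² = 60, so ωₙ = √60 ≈ 7.746 rad/s.
2ζωₙ = 3, so ζ = 3/(2·√60) ≈ 0.1936.

ωₙ ≈ 7.746 rad/s, ζ ≈ 0.1936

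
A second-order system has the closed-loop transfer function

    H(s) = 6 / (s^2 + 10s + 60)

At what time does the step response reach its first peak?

t_p ≈ 0.5310 s

Comparing s^2 + 10s + 60 to s^2 + 2ζωₙs + ωₙ²: ωₙ = √60 ≈ 7.746 rad/s and ζ = 10/(2·√60) ≈ 0.6455.
ζωₙ = 10/2 = 5, so ω_d = ωₙ√(1−ζ²) = √(ωₙ² − (ζωₙ)²) = √(60 − 5²) = √35 ≈ 5.916 rad/s.
t_p = π/ω_d = π/5.916 ≈ 0.5310 s.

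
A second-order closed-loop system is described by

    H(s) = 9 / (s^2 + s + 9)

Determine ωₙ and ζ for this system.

ωₙ = 3 rad/s, ζ ≈ 0.1667

Compare the denominator to the standard form s^2 + 2ζωₙs + ωₙ².
ωₙ² = 9, so ωₙ = 3 rad/s.
2ζωₙ = 1, so ζ = 1/(2·3) ≈ 0.1667.
With ζ = 0.1667 the response is underdamped.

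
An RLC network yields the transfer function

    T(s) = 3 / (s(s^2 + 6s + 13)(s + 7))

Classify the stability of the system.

marginally stable

The poles can be read from the denominator factors: s = 0, -3 + 2j, -3 - 2j, -7.
Since the simple pole(s) at s = 0 lie on the jω-axis with none in the right half-plane, the system is marginally stable.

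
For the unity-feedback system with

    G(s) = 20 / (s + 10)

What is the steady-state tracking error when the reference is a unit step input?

e_ss = 0.3333

G(s) has no poles at the origin.
This is a Type 0 system. Kp = lim_{s→0} G(s) = 20/10 = 2.
e_ss = 1/(1 + Kp) = 1/(1 + 2) = 1/3 ≈ 0.3333.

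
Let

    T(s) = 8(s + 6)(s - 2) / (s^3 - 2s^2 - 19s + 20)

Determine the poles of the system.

The poles are the roots of the denominator s^3 - 2s^2 - 19s + 20 = 0.
Trying s = 5: the polynomial evaluates to 0, so (s - 5) is a factor.
Dividing out leaves s^2 + 3s - 4 = 0.
Factoring the quadratic: (s - 1)(s + 4) = 0.

s = 5, 1, -4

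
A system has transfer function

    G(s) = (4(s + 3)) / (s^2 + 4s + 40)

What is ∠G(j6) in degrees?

At s = j6: numerator = 12 + j24, denominator = 4 + j24.
∠G = ∠num − ∠den = 63.435° − (80.538°) = -17.10°.

∠G(j6) ≈ -17.10°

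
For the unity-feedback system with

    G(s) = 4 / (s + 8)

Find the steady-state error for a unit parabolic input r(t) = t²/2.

e_ss = ∞

G(s) has no poles at the origin.
This is a Type 0 system; Ka = lim_{s→0} s^2·G(s) = 0, so the steady-state error for a parabola input is infinite.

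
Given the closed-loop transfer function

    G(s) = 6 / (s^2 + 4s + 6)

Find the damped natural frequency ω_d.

ω_d ≈ 1.414 rad/s

Comparing s^2 + 4s + 6 to s^2 + 2ζωₙs + ωₙ²: ωₙ = √6 ≈ 2.449 rad/s and ζ = 4/(2·√6) ≈ 0.8165.
ζωₙ = 4/2 = 2, so ω_d = ωₙ√(1−ζ²) = √(ωₙ² − (ζωₙ)²) = √(6 − 2²) = √2 ≈ 1.414 rad/s.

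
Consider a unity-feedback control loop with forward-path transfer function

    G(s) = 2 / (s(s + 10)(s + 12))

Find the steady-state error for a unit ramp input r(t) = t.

e_ss = 60

G(s) has one pole at the origin.
This is a Type 1 system. Kv = lim_{s→0} s·G(s) = 2/120 = 1/60.
e_ss = 1/Kv = 1/(1/60) = 60.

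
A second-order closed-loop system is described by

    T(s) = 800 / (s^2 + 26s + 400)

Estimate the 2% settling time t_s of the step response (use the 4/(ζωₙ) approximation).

Comparing s^2 + 26s + 400 to s^2 + 2ζωₙs + ωₙ²: ωₙ = 20 rad/s and ζ = 26/(2·20) = 0.65.
ζωₙ = 26/2 = 13, so t_s ≈ 4/(ζωₙ) = 4/13 ≈ 0.3077 s.

t_s ≈ 0.3077 s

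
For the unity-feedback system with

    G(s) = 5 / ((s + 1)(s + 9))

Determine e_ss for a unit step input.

G(s) has no poles at the origin.
This is a Type 0 system. Kp = lim_{s→0} G(s) = 5/9.
e_ss = 1/(1 + Kp) = 1/(1 + 5/9) = 9/14 ≈ 0.6429.

e_ss = 0.6429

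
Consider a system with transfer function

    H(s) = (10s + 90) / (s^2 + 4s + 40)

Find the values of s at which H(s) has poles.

s = -2 + 6j, -2 - 6j

The poles are the roots of the denominator s^2 + 4s + 40 = 0.
Using the quadratic formula: s = (-4 ± √(-144))/2 = -2 ± 6j.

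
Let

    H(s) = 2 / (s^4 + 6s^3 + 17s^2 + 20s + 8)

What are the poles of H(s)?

s = -2 + 2j, -2 - 2j, -1, -1

The poles are the roots of the denominator s^4 + 6s^3 + 17s^2 + 20s + 8 = 0.
Trying s = -1: the polynomial evaluates to 0, so (s + 1) is a factor.
Dividing out leaves s^3 + 5s^2 + 12s + 8 = 0.
This factors further as (s^2 + 4s + 8)(s + 1) = 0.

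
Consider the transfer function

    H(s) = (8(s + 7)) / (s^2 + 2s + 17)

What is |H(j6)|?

Substitute s = j6: numerator = 56 + j48, denominator = -19 + j12.
|H(j6)| = |56 + j48| / |-19 + j12| = 73.756 / 22.472 ≈ 3.282.

|H(j6)| ≈ 3.282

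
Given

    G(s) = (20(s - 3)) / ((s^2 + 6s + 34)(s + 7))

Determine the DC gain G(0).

At s = 0 each factor (s + a) contributes a and each (s^2 + bs + c) contributes c.
G(0) = 20·(-3) / ((34) · (7)) = -60/238 = -30/119.

G(0) = -30/119 ≈ -0.2521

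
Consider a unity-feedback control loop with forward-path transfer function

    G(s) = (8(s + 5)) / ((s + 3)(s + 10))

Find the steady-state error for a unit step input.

e_ss = 0.4286

G(s) has no poles at the origin.
This is a Type 0 system. Kp = lim_{s→0} G(s) = 40/30 = 4/3.
e_ss = 1/(1 + Kp) = 1/(1 + 4/3) = 3/7 ≈ 0.4286.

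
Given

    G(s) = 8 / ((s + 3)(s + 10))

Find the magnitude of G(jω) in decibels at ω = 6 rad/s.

Substitute s = j6: numerator = 8, denominator = -6 + j78.
|G(j6)| = |8| / |-6 + j78| = 8 / 78.230 ≈ 0.1023.
In decibels: 20·log₁₀(0.1023) ≈ -19.8 dB.

|G(j6)|_dB ≈ -19.8 dB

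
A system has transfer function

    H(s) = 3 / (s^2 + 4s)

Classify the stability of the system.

marginally stable

The denominator s^2 + 4s factors as s(s + 4), giving poles at s = 0, -4.
Since the simple pole(s) at s = 0 lie on the jω-axis with none in the right half-plane, the system is marginally stable.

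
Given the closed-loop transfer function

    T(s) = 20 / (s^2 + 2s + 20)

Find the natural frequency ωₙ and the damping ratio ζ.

Compare the denominator to the standard form s^2 + 2ζωₙs + ωₙ².
ωₙ² = 20, so ωₙ = √20 ≈ 4.472 rad/s.
2ζωₙ = 2, so ζ = 2/(2·√20) ≈ 0.2236.

ωₙ ≈ 4.472 rad/s, ζ ≈ 0.2236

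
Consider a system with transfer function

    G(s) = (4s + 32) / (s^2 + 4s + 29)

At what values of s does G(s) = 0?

Set the numerator to zero: 4s + 32 = 0, i.e. 4·(s + 8) = 0.
So s = -8.

s = -8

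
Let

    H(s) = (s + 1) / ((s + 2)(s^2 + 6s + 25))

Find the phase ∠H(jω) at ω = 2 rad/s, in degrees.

At s = j2: numerator = 1 + j2, denominator = 18 + j66.
∠H = ∠num − ∠den = 63.435° − (74.745°) = -11.31°.

∠H(j2) ≈ -11.31°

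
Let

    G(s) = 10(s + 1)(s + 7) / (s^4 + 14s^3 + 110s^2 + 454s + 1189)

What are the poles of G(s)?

s = -2 + 5j, -2 - 5j, -5 + 4j, -5 - 4j

The poles are the roots of the denominator s^4 + 14s^3 + 110s^2 + 454s + 1189 = 0.
No real roots exist; factor into two real quadratics: (s^2 + 4s + 29)(s^2 + 10s + 41) = 0.
Each quadratic gives a conjugate pair via the quadratic formula.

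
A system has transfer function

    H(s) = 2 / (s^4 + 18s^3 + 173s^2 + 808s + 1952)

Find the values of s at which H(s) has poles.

The poles are the roots of the denominator s^4 + 18s^3 + 173s^2 + 808s + 1952 = 0.
No real roots exist; factor into two real quadratics: (s^2 + 8s + 32)(s^2 + 10s + 61) = 0.
Each quadratic gives a conjugate pair via the quadratic formula.

s = -4 ± 4j, -5 ± 6j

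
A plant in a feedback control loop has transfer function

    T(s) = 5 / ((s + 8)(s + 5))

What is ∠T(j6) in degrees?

At s = j6: numerator = 5, denominator = 4 + j78.
∠T = ∠num − ∠den = 0° − (87.064°) = -87.06°.

∠T(j6) ≈ -87.06°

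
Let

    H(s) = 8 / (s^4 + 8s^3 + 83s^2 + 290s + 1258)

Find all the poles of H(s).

The poles are the roots of the denominator s^4 + 8s^3 + 83s^2 + 290s + 1258 = 0.
No real roots exist; factor into two real quadratics: (s^2 + 2s + 37)(s^2 + 6s + 34) = 0.
Each quadratic gives a conjugate pair via the quadratic formula.

s = -1 ± 6j, -3 ± 5j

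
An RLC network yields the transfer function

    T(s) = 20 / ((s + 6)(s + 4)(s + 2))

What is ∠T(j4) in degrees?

∠T(j4) ≈ -142.1°

At s = j4: numerator = 20, denominator = -144 + j112.
∠T = ∠num − ∠den = 0° − (142.13°) = -142.1°.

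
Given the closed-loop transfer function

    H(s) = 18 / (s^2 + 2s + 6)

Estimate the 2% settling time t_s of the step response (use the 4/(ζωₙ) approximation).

Comparing s^2 + 2s + 6 to s^2 + 2ζωₙs + ωₙ²: ωₙ = √6 ≈ 2.449 rad/s and ζ = 2/(2·√6) ≈ 0.4082.
ζωₙ = 2/2 = 1, so t_s ≈ 4/(ζωₙ) = 4/1 = 4 s.

t_s ≈ 4 s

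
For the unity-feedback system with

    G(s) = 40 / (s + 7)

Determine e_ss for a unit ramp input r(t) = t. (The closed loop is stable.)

G(s) has no poles at the origin.
This is a Type 0 system; Kv = lim_{s→0} s·G(s) = 0, so the steady-state error for a ramp input is infinite.

e_ss = ∞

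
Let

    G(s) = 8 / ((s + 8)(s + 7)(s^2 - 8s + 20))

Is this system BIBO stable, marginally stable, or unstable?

unstable

The poles can be read from the denominator factors: s = -8, -7, 4 ± 2j.
Since the pole(s) at s = 4 + 2j, 4 - 2j lie in the right half-plane, the system is unstable.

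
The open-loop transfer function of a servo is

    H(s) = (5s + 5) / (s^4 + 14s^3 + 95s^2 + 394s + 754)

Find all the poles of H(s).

s = -2 + 5j, -2 - 5j, -5 + j, -5 - j

The poles are the roots of the denominator s^4 + 14s^3 + 95s^2 + 394s + 754 = 0.
No real roots exist; factor into two real quadratics: (s^2 + 4s + 29)(s^2 + 10s + 26) = 0.
Each quadratic gives a conjugate pair via the quadratic formula.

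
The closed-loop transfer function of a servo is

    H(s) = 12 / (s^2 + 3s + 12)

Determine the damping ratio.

Compare the denominator to the standard form s^2 + 2ζωₙs + ωₙ².
ωₙ² = 12, so ωₙ = √12 ≈ 3.464 rad/s.
2ζωₙ = 3, so ζ = 3/(2·√12) ≈ 0.4330.

ζ ≈ 0.4330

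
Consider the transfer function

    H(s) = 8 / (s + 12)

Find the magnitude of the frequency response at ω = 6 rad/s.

Substitute s = j6: numerator = 8, denominator = 12 + j6.
|H(j6)| = |8| / |12 + j6| = 8 / 13.416 ≈ 0.5963.

|H(j6)| ≈ 0.5963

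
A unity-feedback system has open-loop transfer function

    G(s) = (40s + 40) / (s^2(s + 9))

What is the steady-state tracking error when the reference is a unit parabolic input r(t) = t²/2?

G(s) has 2 poles at the origin.
This is a Type 2 system. Ka = lim_{s→0} s^2·G(s) = 40/9.
e_ss = 1/Ka = 1/(40/9) = 9/40 ≈ 0.2250.

e_ss = 0.2250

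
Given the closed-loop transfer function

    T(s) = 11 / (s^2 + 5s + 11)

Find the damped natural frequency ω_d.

ω_d ≈ 2.179 rad/s

Comparing s^2 + 5s + 11 to s^2 + 2ζωₙs + ωₙ²: ωₙ = √11 ≈ 3.317 rad/s and ζ = 5/(2·√11) ≈ 0.7538.
ζωₙ = 5/2 = 2.5, so ω_d = ωₙ√(1−ζ²) = √(ωₙ² − (ζωₙ)²) = √(11 − 2.5²) = √4.75 ≈ 2.179 rad/s.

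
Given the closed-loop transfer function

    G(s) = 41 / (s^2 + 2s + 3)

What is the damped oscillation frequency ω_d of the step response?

Comparing s^2 + 2s + 3 to s^2 + 2ζωₙs + ωₙ²: ωₙ = √3 ≈ 1.732 rad/s and ζ = 2/(2·√3) ≈ 0.5774.
ζωₙ = 2/2 = 1, so ω_d = ωₙ√(1−ζ²) = √(ωₙ² − (ζωₙ)²) = √(3 − 1²) = √2 ≈ 1.414 rad/s.

ω_d ≈ 1.414 rad/s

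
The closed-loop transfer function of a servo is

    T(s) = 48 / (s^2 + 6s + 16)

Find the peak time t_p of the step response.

t_p ≈ 1.187 s

Comparing s^2 + 6s + 16 to s^2 + 2ζωₙs + ωₙ²: ωₙ = 4 rad/s and ζ = 6/(2·4) = 0.75.
ζωₙ = 6/2 = 3, so ω_d = ωₙ√(1−ζ²) = √(ωₙ² − (ζωₙ)²) = √(16 − 3²) = √7 ≈ 2.646 rad/s.
t_p = π/ω_d = π/2.646 ≈ 1.187 s.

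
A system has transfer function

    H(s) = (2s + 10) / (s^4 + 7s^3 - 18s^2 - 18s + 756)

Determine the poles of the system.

The poles are the roots of the denominator s^4 + 7s^3 - 18s^2 - 18s + 756 = 0.
Trying s = -7: the polynomial evaluates to 0, so (s + 7) is a factor.
Dividing out leaves s^3 - 18s + 108 = 0.
This factors further as (s^2 - 6s + 18)(s + 6) = 0.

s = 3 ± 3j, -7, -6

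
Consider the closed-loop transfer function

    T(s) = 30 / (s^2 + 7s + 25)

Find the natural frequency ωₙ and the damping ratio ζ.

ωₙ = 5 rad/s, ζ = 0.7

Compare the denominator to the standard form s^2 + 2ζωₙs + ωₙ².
ωₙ² = 25, so ωₙ = 5 rad/s.
2ζωₙ = 7, so ζ = 7/(2·5) = 0.7.
With ζ = 0.7 the response is underdamped.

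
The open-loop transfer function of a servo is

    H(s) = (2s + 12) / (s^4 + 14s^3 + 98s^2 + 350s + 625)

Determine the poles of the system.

s = -3 ± 4j, -4 ± 3j

The poles are the roots of the denominator s^4 + 14s^3 + 98s^2 + 350s + 625 = 0.
No real roots exist; factor into two real quadratics: (s^2 + 6s + 25)(s^2 + 8s + 25) = 0.
Each quadratic gives a conjugate pair via the quadratic formula.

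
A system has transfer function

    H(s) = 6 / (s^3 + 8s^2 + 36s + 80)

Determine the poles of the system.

The poles are the roots of the denominator s^3 + 8s^2 + 36s + 80 = 0.
Trying s = -4: the polynomial evaluates to 0, so (s + 4) is a factor.
Dividing out leaves s^2 + 4s + 20 = 0.
The quadratic formula then gives s = -2 ± 4j.

s = -2 + 4j, -2 - 4j, -4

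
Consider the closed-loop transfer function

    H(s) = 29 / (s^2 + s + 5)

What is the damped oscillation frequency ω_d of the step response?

ω_d ≈ 2.179 rad/s

Comparing s^2 + s + 5 to s^2 + 2ζωₙs + ωₙ²: ωₙ = √5 ≈ 2.236 rad/s and ζ = 1/(2·√5) ≈ 0.2236.
ζωₙ = 1/2 = 0.5, so ω_d = ωₙ√(1−ζ²) = √(ωₙ² − (ζωₙ)²) = √(5 − 0.5²) = √4.75 ≈ 2.179 rad/s.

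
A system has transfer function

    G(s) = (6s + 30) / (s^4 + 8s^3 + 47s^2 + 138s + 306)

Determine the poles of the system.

s = -1 ± 4j, -3 ± 3j

The poles are the roots of the denominator s^4 + 8s^3 + 47s^2 + 138s + 306 = 0.
No real roots exist; factor into two real quadratics: (s^2 + 2s + 17)(s^2 + 6s + 18) = 0.
Each quadratic gives a conjugate pair via the quadratic formula.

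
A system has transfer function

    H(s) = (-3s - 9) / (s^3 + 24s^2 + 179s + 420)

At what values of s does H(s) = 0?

Set the numerator to zero: -3s - 9 = 0, i.e. -3·(s + 3) = 0.
So s = -3.

s = -3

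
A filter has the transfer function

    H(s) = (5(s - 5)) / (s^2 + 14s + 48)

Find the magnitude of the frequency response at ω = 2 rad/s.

Substitute s = j2: numerator = -25 + j10, denominator = 44 + j28.
|H(j2)| = |-25 + j10| / |44 + j28| = 26.926 / 52.154 ≈ 0.5163.

|H(j2)| ≈ 0.5163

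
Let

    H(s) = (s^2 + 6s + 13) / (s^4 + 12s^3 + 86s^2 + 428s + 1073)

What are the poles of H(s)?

The poles are the roots of the denominator s^4 + 12s^3 + 86s^2 + 428s + 1073 = 0.
No real roots exist; factor into two real quadratics: (s^2 + 10s + 29)(s^2 + 2s + 37) = 0.
Each quadratic gives a conjugate pair via the quadratic formula.

s = -5 ± 2j, -1 ± 6j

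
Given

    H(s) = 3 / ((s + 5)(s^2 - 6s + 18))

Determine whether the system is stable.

unstable

The poles can be read from the denominator factors: s = -5, 3 ± 3j.
Since the pole(s) at s = 3 + 3j, 3 - 3j lie in the right half-plane, the system is unstable.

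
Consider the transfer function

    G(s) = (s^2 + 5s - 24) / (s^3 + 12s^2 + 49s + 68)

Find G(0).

G(0) = -6/17 ≈ -0.3529

Set s = 0: G(0) = (-24) / (68) = -6/17.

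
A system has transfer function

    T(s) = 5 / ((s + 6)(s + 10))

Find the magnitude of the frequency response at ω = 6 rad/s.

|T(j6)| ≈ 0.05053

Substitute s = j6: numerator = 5, denominator = 24 + j96.
|T(j6)| = |5| / |24 + j96| = 5 / 98.955 ≈ 0.05053.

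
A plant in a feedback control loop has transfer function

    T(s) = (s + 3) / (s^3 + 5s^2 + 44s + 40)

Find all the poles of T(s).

s = -2 + 6j, -2 - 6j, -1

The poles are the roots of the denominator s^3 + 5s^2 + 44s + 40 = 0.
Trying s = -1: the polynomial evaluates to 0, so (s + 1) is a factor.
Dividing out leaves s^2 + 4s + 40 = 0.
The quadratic formula then gives s = -2 ± 6j.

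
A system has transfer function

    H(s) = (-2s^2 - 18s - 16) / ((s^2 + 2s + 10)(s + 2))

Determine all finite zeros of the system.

s = -1, -8

Set the numerator to zero: -2s^2 - 18s - 16 = 0, i.e. -2·(s^2 + 9s + 8) = 0.
Factoring: (s + 1)(s + 8) = 0.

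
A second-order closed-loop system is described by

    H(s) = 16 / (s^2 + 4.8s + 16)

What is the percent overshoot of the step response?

%OS ≈ 9.48%

Comparing s^2 + 4.8s + 16 to s^2 + 2ζωₙs + ωₙ²: ωₙ = 4 rad/s and ζ = 4.8/(2·4) = 0.6.
%OS = 100·exp(−πζ/√(1−ζ²)) = 100·exp(−π·0.6/√(1−0.6²)) ≈ 9.48%.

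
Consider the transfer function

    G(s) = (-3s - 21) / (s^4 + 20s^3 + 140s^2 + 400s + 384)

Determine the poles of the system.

s = -6, -8, -4, -2

The poles are the roots of the denominator s^4 + 20s^3 + 140s^2 + 400s + 384 = 0.
Trying s = -6: the polynomial evaluates to 0, so (s + 6) is a factor.
Dividing out leaves s^3 + 14s^2 + 56s + 64 = 0.
This factors further as (s + 8)(s + 4)(s + 2) = 0.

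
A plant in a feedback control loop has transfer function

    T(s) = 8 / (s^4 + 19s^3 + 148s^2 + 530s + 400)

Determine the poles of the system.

s = -1, -8, -5 ± 5j

The poles are the roots of the denominator s^4 + 19s^3 + 148s^2 + 530s + 400 = 0.
Trying s = -1: the polynomial evaluates to 0, so (s + 1) is a factor.
Dividing out leaves s^3 + 18s^2 + 130s + 400 = 0.
This factors further as (s + 8)(s^2 + 10s + 50) = 0.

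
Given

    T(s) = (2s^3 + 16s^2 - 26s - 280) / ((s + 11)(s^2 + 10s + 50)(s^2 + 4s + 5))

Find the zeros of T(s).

s = -7, -5, 4

Set the numerator to zero: 2s^3 + 16s^2 - 26s - 280 = 0, i.e. 2·(s^3 + 8s^2 - 13s - 140) = 0.
Factoring: (s + 7)(s + 5)(s - 4) = 0.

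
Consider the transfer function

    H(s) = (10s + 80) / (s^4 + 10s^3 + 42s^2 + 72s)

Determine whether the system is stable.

The denominator s^4 + 10s^3 + 42s^2 + 72s factors as s(s^2 + 6s + 18)(s + 4), giving poles at s = 0, -3 ± 3j, -4.
Since the simple pole(s) at s = 0 lie on the jω-axis with none in the right half-plane, the system is marginally stable.

marginally stable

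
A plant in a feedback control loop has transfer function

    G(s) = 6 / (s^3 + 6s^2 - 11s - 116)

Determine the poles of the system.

s = -5 + 2j, -5 - 2j, 4

The poles are the roots of the denominator s^3 + 6s^2 - 11s - 116 = 0.
Trying s = 4: the polynomial evaluates to 0, so (s - 4) is a factor.
Dividing out leaves s^2 + 10s + 29 = 0.
The quadratic formula then gives s = -5 ± 2j.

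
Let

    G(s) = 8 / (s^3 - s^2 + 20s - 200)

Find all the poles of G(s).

The poles are the roots of the denominator s^3 - s^2 + 20s - 200 = 0.
Trying s = 5: the polynomial evaluates to 0, so (s - 5) is a factor.
Dividing out leaves s^2 + 4s + 40 = 0.
The quadratic formula then gives s = -2 ± 6j.

s = -2 + 6j, -2 - 6j, 5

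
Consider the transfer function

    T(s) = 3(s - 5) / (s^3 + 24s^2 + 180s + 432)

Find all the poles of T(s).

s = -12, -6, -6

The poles are the roots of the denominator s^3 + 24s^2 + 180s + 432 = 0.
Trying s = -12: the polynomial evaluates to 0, so (s + 12) is a factor.
Dividing out leaves s^2 + 12s + 36 = 0.
Factoring the quadratic: (s + 6)^2 = 0.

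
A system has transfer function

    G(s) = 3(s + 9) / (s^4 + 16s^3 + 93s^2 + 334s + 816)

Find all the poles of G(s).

s = -1 ± 4j, -8, -6

The poles are the roots of the denominator s^4 + 16s^3 + 93s^2 + 334s + 816 = 0.
Trying s = -8: the polynomial evaluates to 0, so (s + 8) is a factor.
Dividing out leaves s^3 + 8s^2 + 29s + 102 = 0.
This factors further as (s^2 + 2s + 17)(s + 6) = 0.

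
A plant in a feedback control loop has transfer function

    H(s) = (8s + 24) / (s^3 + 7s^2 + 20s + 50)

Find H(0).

Set s = 0: H(0) = (24) / (50) = 12/25.

H(0) = 12/25 ≈ 0.4800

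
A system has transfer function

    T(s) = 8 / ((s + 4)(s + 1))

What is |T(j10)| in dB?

|T(j10)|_dB ≈ -22.6 dB

Substitute s = j10: numerator = 8, denominator = -96 + j50.
|T(j10)| = |8| / |-96 + j50| = 8 / 108.24 ≈ 0.07391.
In decibels: 20·log₁₀(0.07391) ≈ -22.6 dB.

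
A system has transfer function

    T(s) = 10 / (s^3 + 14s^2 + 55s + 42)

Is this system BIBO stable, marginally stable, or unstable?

stable

The denominator s^3 + 14s^2 + 55s + 42 factors as (s + 6)(s + 1)(s + 7), giving poles at s = -6, -1, -7.
Since all poles lie strictly in the left half-plane, the system is stable.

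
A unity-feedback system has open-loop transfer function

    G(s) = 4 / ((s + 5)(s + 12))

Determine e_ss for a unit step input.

e_ss = 0.9375

G(s) has no poles at the origin.
This is a Type 0 system. Kp = lim_{s→0} G(s) = 4/60 = 1/15.
e_ss = 1/(1 + Kp) = 1/(1 + 1/15) = 15/16 ≈ 0.9375.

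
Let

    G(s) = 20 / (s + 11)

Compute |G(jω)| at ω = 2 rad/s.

|G(j2)| ≈ 1.789

Substitute s = j2: numerator = 20, denominator = 11 + j2.
|G(j2)| = |20| / |11 + j2| = 20 / 11.180 ≈ 1.789.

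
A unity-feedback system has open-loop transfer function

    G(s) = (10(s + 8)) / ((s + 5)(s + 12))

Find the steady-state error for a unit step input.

e_ss = 0.4286

G(s) has no poles at the origin.
This is a Type 0 system. Kp = lim_{s→0} G(s) = 80/60 = 4/3.
e_ss = 1/(1 + Kp) = 1/(1 + 4/3) = 3/7 ≈ 0.4286.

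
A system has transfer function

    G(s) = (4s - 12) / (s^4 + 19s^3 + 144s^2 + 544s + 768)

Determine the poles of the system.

The poles are the roots of the denominator s^4 + 19s^3 + 144s^2 + 544s + 768 = 0.
Trying s = -3: the polynomial evaluates to 0, so (s + 3) is a factor.
Dividing out leaves s^3 + 16s^2 + 96s + 256 = 0.
This factors further as (s + 8)(s^2 + 8s + 32) = 0.

s = -3, -8, -4 + 4j, -4 - 4j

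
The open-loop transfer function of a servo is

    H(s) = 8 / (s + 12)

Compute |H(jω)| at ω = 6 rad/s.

Substitute s = j6: numerator = 8, denominator = 12 + j6.
|H(j6)| = |8| / |12 + j6| = 8 / 13.416 ≈ 0.5963.

|H(j6)| ≈ 0.5963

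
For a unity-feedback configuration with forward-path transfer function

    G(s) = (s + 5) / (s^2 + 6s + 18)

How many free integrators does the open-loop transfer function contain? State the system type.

The denominator has no factor of s at the origin — no free integrator — so this is a Type 0 system.

Type 0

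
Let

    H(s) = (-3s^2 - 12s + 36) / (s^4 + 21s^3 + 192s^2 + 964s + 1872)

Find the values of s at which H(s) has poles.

s = -4 + 6j, -4 - 6j, -9, -4

The poles are the roots of the denominator s^4 + 21s^3 + 192s^2 + 964s + 1872 = 0.
Trying s = -9: the polynomial evaluates to 0, so (s + 9) is a factor.
Dividing out leaves s^3 + 12s^2 + 84s + 208 = 0.
This factors further as (s^2 + 8s + 52)(s + 4) = 0.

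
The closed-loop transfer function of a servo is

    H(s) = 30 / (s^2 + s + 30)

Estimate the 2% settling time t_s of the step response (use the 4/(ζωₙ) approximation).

Comparing s^2 + s + 30 to s^2 + 2ζωₙs + ωₙ²: ωₙ = √30 ≈ 5.477 rad/s and ζ = 1/(2·√30) ≈ 0.09129.
ζωₙ = 1/2 = 0.5, so t_s ≈ 4/(ζωₙ) = 4/0.5 = 8 s.

t_s ≈ 8 s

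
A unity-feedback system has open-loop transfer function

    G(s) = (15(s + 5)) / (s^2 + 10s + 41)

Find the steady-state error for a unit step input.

e_ss = 0.3534

G(s) has no poles at the origin.
This is a Type 0 system. Kp = lim_{s→0} G(s) = 75/41.
e_ss = 1/(1 + Kp) = 1/(1 + 75/41) = 41/116 ≈ 0.3534.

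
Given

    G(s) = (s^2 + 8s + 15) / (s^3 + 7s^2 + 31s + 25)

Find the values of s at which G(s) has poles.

The poles are the roots of the denominator s^3 + 7s^2 + 31s + 25 = 0.
Trying s = -1: the polynomial evaluates to 0, so (s + 1) is a factor.
Dividing out leaves s^2 + 6s + 25 = 0.
The quadratic formula then gives s = -3 ± 4j.

s = -3 + 4j, -3 - 4j, -1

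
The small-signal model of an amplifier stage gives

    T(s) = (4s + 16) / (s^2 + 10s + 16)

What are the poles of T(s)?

The poles are the roots of the denominator s^2 + 10s + 16 = 0.
Factoring: (s + 2)(s + 8) = 0, so s = -2 and s = -8.

s = -2, -8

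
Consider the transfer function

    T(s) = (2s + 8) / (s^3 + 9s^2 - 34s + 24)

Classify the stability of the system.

unstable

The denominator s^3 + 9s^2 - 34s + 24 factors as (s - 1)(s - 2)(s + 12), giving poles at s = 1, 2, -12.
Since the pole(s) at s = 1, 2 lie in the right half-plane, the system is unstable.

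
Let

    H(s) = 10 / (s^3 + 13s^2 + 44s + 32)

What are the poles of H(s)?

The poles are the roots of the denominator s^3 + 13s^2 + 44s + 32 = 0.
Trying s = -8: the polynomial evaluates to 0, so (s + 8) is a factor.
Dividing out leaves s^2 + 5s + 4 = 0.
Factoring the quadratic: (s + 1)(s + 4) = 0.

s = -8, -1, -4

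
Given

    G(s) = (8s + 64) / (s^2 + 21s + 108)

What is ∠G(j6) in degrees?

∠G(j6) ≈ -23.39°

At s = j6: numerator = 64 + j48, denominator = 72 + j126.
∠G = ∠num − ∠den = 36.870° − (60.255°) = -23.39°.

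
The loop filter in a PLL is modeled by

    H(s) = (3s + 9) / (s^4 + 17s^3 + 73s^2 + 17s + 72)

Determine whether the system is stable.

marginally stable

The denominator s^4 + 17s^3 + 73s^2 + 17s + 72 factors as (s^2 + 1)(s + 9)(s + 8), giving poles at s = j, -j, -9, -8.
Since the simple pole(s) at s = j, -j lie on the jω-axis with none in the right half-plane, the system is marginally stable.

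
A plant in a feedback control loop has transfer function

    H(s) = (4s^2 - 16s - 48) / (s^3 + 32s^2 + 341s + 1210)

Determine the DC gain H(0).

H(0) = -24/605 ≈ -0.03967

Set s = 0: H(0) = (-48) / (1210) = -24/605.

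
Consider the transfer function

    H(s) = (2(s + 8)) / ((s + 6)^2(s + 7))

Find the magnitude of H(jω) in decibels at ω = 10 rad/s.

|H(j10)|_dB ≈ -36.2 dB

Substitute s = j10: numerator = 16 + j20, denominator = -1648 + j200.
|H(j10)| = |16 + j20| / |-1648 + j200| = 25.612 / 1660.1 ≈ 0.01543.
In decibels: 20·log₁₀(0.01543) ≈ -36.2 dB.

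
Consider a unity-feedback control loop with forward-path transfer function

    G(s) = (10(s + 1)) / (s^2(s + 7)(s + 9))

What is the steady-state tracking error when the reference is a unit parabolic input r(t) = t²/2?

e_ss = 6.300

G(s) has 2 poles at the origin.
This is a Type 2 system. Ka = lim_{s→0} s^2·G(s) = 10/63.
e_ss = 1/Ka = 1/(10/63) = 63/10 ≈ 6.300.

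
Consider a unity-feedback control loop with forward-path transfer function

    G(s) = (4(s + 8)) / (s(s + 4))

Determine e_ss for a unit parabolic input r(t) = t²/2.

e_ss = ∞

G(s) has one pole at the origin.
This is a Type 1 system; Ka = lim_{s→0} s^2·G(s) = 0, so the steady-state error for a parabola input is infinite.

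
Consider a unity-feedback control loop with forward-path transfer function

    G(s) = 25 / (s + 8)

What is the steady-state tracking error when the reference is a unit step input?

e_ss = 0.2424

G(s) has no poles at the origin.
This is a Type 0 system. Kp = lim_{s→0} G(s) = 25/8.
e_ss = 1/(1 + Kp) = 1/(1 + 25/8) = 8/33 ≈ 0.2424.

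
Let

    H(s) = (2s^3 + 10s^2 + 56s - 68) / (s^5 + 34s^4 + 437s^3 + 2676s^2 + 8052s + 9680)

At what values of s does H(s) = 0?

Set the numerator to zero: 2s^3 + 10s^2 + 56s - 68 = 0, i.e. 2·(s^3 + 5s^2 + 28s - 34) = 0.
Factoring: (s - 1)(s^2 + 6s + 34) = 0.

s = 1, -3 ± 5j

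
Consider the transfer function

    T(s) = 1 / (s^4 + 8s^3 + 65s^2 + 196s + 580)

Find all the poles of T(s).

The poles are the roots of the denominator s^4 + 8s^3 + 65s^2 + 196s + 580 = 0.
No real roots exist; factor into two real quadratics: (s^2 + 4s + 29)(s^2 + 4s + 20) = 0.
Each quadratic gives a conjugate pair via the quadratic formula.

s = -2 + 5j, -2 - 5j, -2 + 4j, -2 - 4j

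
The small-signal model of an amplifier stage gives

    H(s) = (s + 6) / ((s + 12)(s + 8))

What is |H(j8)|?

Substitute s = j8: numerator = 6 + j8, denominator = 32 + j160.
|H(j8)| = |6 + j8| / |32 + j160| = 10 / 163.17 ≈ 0.06129.

|H(j8)| ≈ 0.06129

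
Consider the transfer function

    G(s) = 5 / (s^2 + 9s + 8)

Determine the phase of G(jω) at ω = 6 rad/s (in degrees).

At s = j6: numerator = 5, denominator = -28 + j54.
∠G = ∠num − ∠den = 0° − (117.41°) = -117.4°.

∠G(j6) ≈ -117.4°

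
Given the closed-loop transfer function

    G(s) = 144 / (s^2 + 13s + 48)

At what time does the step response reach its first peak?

Comparing s^2 + 13s + 48 to s^2 + 2ζωₙs + ωₙ²: ωₙ = √48 ≈ 6.928 rad/s and ζ = 13/(2·√48) ≈ 0.9382.
ζωₙ = 13/2 = 6.5, so ω_d = ωₙ√(1−ζ²) = √(ωₙ² − (ζωₙ)²) = √(48 − 6.5²) = √5.75 ≈ 2.398 rad/s.
t_p = π/ω_d = π/2.398 ≈ 1.310 s.

t_p ≈ 1.310 s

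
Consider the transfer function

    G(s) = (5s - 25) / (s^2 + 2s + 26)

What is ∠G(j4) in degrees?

At s = j4: numerator = -25 + j20, denominator = 10 + j8.
∠G = ∠num − ∠den = 141.34° − (38.660°) = 102.7°.

∠G(j4) ≈ 102.7°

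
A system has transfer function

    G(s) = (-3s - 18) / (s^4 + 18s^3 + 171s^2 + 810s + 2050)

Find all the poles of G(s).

s = -4 ± 5j, -5 ± 5j

The poles are the roots of the denominator s^4 + 18s^3 + 171s^2 + 810s + 2050 = 0.
No real roots exist; factor into two real quadratics: (s^2 + 8s + 41)(s^2 + 10s + 50) = 0.
Each quadratic gives a conjugate pair via the quadratic formula.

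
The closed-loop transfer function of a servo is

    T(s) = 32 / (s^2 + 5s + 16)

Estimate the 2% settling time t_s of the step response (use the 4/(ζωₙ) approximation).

Comparing s^2 + 5s + 16 to s^2 + 2ζωₙs + ωₙ²: ωₙ = 4 rad/s and ζ = 5/(2·4) = 0.625.
ζωₙ = 5/2 = 2.5, so t_s ≈ 4/(ζωₙ) = 4/2.5 = 1.600 s.

t_s ≈ 1.600 s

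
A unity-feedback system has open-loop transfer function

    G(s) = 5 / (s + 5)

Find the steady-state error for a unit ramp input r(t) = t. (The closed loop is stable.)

e_ss = ∞

G(s) has no poles at the origin.
This is a Type 0 system; Kv = lim_{s→0} s·G(s) = 0, so the steady-state error for a ramp input is infinite.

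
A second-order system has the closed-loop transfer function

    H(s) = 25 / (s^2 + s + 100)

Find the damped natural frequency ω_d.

Comparing s^2 + s + 100 to s^2 + 2ζωₙs + ωₙ²: ωₙ = 10 rad/s and ζ = 1/(2·10) = 0.05.
ζωₙ = 1/2 = 0.5, so ω_d = ωₙ√(1−ζ²) = √(ωₙ² − (ζωₙ)²) = √(100 − 0.5²) = √99.75 ≈ 9.987 rad/s.

ω_d ≈ 9.987 rad/s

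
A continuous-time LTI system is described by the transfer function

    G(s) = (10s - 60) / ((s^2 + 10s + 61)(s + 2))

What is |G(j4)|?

Substitute s = j4: numerator = -60 + j40, denominator = -70 + j260.
|G(j4)| = |-60 + j40| / |-70 + j260| = 72.111 / 269.26 ≈ 0.2678.

|G(j4)| ≈ 0.2678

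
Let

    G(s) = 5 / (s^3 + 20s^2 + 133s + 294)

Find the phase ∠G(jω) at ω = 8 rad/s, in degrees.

At s = j8: numerator = 5, denominator = -986 + j552.
∠G = ∠num − ∠den = 0° − (150.76°) = -150.8°.

∠G(j8) ≈ -150.8°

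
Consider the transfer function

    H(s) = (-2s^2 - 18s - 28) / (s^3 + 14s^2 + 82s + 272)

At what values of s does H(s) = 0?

s = -2, -7

Set the numerator to zero: -2s^2 - 18s - 28 = 0, i.e. -2·(s^2 + 9s + 14) = 0.
Factoring: (s + 2)(s + 7) = 0.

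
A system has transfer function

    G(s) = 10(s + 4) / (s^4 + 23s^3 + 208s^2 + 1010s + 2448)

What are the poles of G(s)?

s = -9, -3 ± 5j, -8

The poles are the roots of the denominator s^4 + 23s^3 + 208s^2 + 1010s + 2448 = 0.
Trying s = -9: the polynomial evaluates to 0, so (s + 9) is a factor.
Dividing out leaves s^3 + 14s^2 + 82s + 272 = 0.
This factors further as (s^2 + 6s + 34)(s + 8) = 0.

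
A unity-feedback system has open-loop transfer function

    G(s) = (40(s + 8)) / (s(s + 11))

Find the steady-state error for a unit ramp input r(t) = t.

G(s) has one pole at the origin.
This is a Type 1 system. Kv = lim_{s→0} s·G(s) = 320/11.
e_ss = 1/Kv = 1/(320/11) = 11/320 ≈ 0.03438.

e_ss = 0.03438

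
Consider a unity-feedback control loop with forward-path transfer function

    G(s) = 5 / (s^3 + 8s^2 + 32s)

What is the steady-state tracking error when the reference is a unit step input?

e_ss = 0

G(s) has one pole at the origin.
This is a Type 1 system; for a step input the steady-state error is zero.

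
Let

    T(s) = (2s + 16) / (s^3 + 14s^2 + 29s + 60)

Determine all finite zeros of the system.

s = -8

Set the numerator to zero: 2s + 16 = 0, i.e. 2·(s + 8) = 0.
So s = -8.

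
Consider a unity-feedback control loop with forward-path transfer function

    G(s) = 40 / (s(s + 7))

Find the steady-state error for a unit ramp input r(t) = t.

e_ss = 0.1750

G(s) has one pole at the origin.
This is a Type 1 system. Kv = lim_{s→0} s·G(s) = 40/7.
e_ss = 1/Kv = 1/(40/7) = 7/40 ≈ 0.1750.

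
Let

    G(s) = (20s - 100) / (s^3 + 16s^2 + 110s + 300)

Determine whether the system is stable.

The denominator s^3 + 16s^2 + 110s + 300 factors as (s^2 + 10s + 50)(s + 6), giving poles at s = -5 + 5j, -5 - 5j, -6.
Since all poles lie strictly in the left half-plane, the system is stable.

stable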